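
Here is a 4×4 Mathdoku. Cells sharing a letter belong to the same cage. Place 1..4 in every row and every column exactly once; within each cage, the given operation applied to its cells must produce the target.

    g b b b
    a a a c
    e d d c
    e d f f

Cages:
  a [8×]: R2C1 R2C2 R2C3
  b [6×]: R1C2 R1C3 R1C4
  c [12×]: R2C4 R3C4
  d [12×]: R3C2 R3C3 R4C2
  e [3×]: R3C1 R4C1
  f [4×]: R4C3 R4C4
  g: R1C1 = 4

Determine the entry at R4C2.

Cage g is a single given cell, leaving R1C1 = 4.
Row 2 needs a 3, and only R2C4 is open for it.
Column 4 already has 3; hence R3C4 = 4.
4 is placed in column 4, which forces R4C4 = 1.
1 is placed in column 4; hence R1C4 = 2.
Cage e needs two cells with product 3, leaving R3C1 = 1.
1 is placed in row 3, which forces R3C2 = 3.
3 is placed in row 3; hence R3C3 = 2.
Row 4 now contains 1, which forces R4C1 = 3.
Row 4 now contains 1, leaving R4C3 = 4.
3 is placed in column 2, so R1C2 = 1.
The 3 cells of cage b must have product 6, leaving R1C3 = 3.
1 is placed in column 1, which forces R2C1 = 2.
Cage a has product 8, so R2C2 = 4.
Column 3 now contains 4, so R2C3 = 1.
4 is placed in row 4, so R4C2 = 2.
Completed grid: 4 1 3 2 / 2 4 1 3 / 1 3 2 4 / 3 2 4 1.

2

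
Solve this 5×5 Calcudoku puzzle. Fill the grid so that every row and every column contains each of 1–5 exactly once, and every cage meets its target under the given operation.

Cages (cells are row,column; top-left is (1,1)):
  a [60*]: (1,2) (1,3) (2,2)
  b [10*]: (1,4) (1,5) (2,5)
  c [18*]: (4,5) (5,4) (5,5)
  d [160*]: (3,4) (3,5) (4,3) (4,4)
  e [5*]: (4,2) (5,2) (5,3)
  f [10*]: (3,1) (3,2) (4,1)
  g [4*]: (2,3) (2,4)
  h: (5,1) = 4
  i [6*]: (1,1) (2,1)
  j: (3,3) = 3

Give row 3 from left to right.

1 2 3 5 4

Cage j is a single given cell, so (3,3) = 3.
Cage e has product 5, so (4,2) = 1.
Cage c has product 18, which forces (4,5) = 3.
Cage h is a single given cell; hence (5,1) = 4.
The 3 cells of cage e must have product 5, so (5,2) = 5.
The 3 cells of cage e must have product 5, which forces (5,3) = 1.
The 3 cells of cage c must have product 18; hence (5,4) = 3.
The 3 cells of cage c must have product 18, which forces (5,5) = 2.
Cage a needs product 60, so (1,3) = 5.
Cage b needs product 10; hence (1,4) = 2.
Row 1 already has 5, which forces (1,5) = 1.
Column 3 already has 1; hence (2,3) = 4.
The two cells of cage g must have product 4, so (2,4) = 1.
1 is placed in column 5; hence (2,5) = 5.
The 3 cells of cage f must have product 10, leaving (3,1) = 1.
5 is placed in column 2; hence (3,2) = 2.
5 is placed in column 5, which forces (3,5) = 4.
Cage f has product 10, leaving (4,1) = 5.
Column 3 already has 4, leaving (4,3) = 2.
5 is placed in row 4, leaving (4,4) = 4.
Row 1 now contains 2, which forces (1,1) = 3.
Cage a has product 60, so (1,2) = 4.
Cage i needs two cells with product 6, so (2,1) = 2.
Row 2 already has 4; hence (2,2) = 3.
4 is placed in row 3; hence (3,4) = 5.
Filled in: 3 4 5 2 1 / 2 3 4 1 5 / 1 2 3 5 4 / 5 1 2 4 3 / 4 5 1 3 2.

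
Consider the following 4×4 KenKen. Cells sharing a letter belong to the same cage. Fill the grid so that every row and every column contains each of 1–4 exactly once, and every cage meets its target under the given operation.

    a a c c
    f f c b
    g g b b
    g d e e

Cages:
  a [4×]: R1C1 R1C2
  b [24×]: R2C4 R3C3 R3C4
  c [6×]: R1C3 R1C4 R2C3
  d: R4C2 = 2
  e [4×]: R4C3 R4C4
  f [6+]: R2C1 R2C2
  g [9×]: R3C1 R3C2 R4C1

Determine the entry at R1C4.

The 3 cells of cage g must have product 9, leaving R3C1 = 1.
Cage g needs product 9; hence R3C2 = 3.
Cage g has product 9; hence R4C1 = 3.
Cage d is given, leaving R4C2 = 2.
1 is placed in column 1; hence R1C1 = 4.
Cage a needs two cells with product 4, leaving R1C2 = 1.
Cage f's pair has sum 6; hence R2C1 = 2.
Column 2 already has 2; hence R2C2 = 4.
Cage b needs product 24, leaving R2C4 = 3.
Cage c has product 6, leaving R1C3 = 3.
Column 4 now contains 3, which forces R1C4 = 2.
Row 2 now contains 3; hence R2C3 = 1.
Column 4 now contains 2; hence R3C4 = 4.
1 is placed in column 3, leaving R4C3 = 4.
Column 4 already has 4, so R4C4 = 1.
Row 3 now contains 4, leaving R3C3 = 2.
The full grid is 4 1 3 2 / 2 4 1 3 / 1 3 2 4 / 3 2 4 1.

2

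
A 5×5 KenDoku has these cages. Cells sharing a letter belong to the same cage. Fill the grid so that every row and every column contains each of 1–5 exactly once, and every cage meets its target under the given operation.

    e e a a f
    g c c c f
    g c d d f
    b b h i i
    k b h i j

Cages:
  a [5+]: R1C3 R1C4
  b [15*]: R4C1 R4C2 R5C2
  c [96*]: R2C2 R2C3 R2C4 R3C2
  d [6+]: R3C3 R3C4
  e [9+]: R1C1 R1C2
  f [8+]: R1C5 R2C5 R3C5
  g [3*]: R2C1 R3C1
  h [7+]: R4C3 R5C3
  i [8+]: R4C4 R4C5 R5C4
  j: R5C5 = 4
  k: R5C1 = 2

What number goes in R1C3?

3

Cage c has product 96, which forces R3C2 = 4.
K is a freebie, so R5C1 = 2.
J is a freebie, so R5C5 = 4.
Cage e needs two cells with sum 9, which forces R1C1 = 4.
Column 2 now contains 4, so R1C2 = 5.
Cage b has product 15, so R4C1 = 5.
In row 1, 1 can only go at R1C5, so R1C5 = 1.
In row 2, 1 can only go at R2C1, so R2C1 = 1.
Column 1 already has 1, which forces R3C1 = 3.
In row 2, 5 can only go at R2C5, so R2C5 = 5.
5 is placed in column 5, which forces R3C5 = 2.
2 is placed in column 5; hence R4C5 = 3.
3 is placed in row 4, leaving R4C2 = 1.
Cage b needs product 15, which forces R5C2 = 3.
Row 5 already has 3, leaving R5C3 = 5.
Row 5 already has 3; hence R5C4 = 1.
3 is placed in column 2, so R2C2 = 2.
5 is placed in column 3, which forces R3C3 = 1.
Column 4 now contains 1, leaving R3C4 = 5.
Cage h needs two cells with sum 7, leaving R4C3 = 2.
Cage i needs sum 8, so R4C4 = 4.
Column 3 already has 2, which forces R1C3 = 3.
Cage a's pair has sum 5, so R1C4 = 2.
Cage c has product 96, which forces R2C3 = 4.
4 is placed in column 4, so R2C4 = 3.
Filled in: 4 5 3 2 1 / 1 2 4 3 5 / 3 4 1 5 2 / 5 1 2 4 3 / 2 3 5 1 4.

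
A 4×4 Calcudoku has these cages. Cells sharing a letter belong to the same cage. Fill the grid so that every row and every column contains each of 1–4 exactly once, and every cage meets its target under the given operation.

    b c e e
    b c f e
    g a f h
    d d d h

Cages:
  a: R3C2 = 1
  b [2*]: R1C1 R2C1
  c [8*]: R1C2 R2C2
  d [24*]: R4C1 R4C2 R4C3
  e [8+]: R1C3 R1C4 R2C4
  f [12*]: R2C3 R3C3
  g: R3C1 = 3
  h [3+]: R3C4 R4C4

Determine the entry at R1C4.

3

Cage g is given; hence R3C1 = 3.
Cage a is given, which forces R3C2 = 1.
Row 3 now contains 3, leaving R3C3 = 4.
1 is placed in row 3, which forces R3C4 = 2.
Column 4 now contains 2; hence R4C4 = 1.
Cage e needs sum 8, so R1C3 = 1.
Column 3 now contains 4, leaving R2C3 = 3.
Row 2 already has 3; hence R2C4 = 4.
3 is placed in column 3, so R4C3 = 2.
Row 1 now contains 1, leaving R1C1 = 2.
Cage c needs two cells with product 8, leaving R1C2 = 4.
4 is placed in column 4, leaving R1C4 = 3.
The two cells of cage b must have product 2, leaving R2C1 = 1.
Row 2 already has 4, leaving R2C2 = 2.
2 is placed in row 4, so R4C1 = 4.
Cage d has product 24; hence R4C2 = 3.
Completed grid: 2 4 1 3 / 1 2 3 4 / 3 1 4 2 / 4 3 2 1.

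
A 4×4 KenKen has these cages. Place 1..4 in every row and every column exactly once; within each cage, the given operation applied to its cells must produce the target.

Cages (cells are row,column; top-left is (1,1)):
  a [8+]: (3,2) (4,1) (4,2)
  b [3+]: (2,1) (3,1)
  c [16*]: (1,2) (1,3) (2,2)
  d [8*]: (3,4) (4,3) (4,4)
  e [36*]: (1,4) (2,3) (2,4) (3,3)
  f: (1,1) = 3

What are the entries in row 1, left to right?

3 4 2 1

Cage f is a single given cell; hence (1,1) = 3.
Cage e needs product 36; hence (2,4) = 3.
Cage e needs product 36, leaving (3,3) = 3.
The only place for 3 in row 4 is (4,2).
Column 1 needs a 4, and only (4,1) is open for it.
Cage a has sum 8, which forces (3,2) = 1.
The 3 cells of cage d must have product 8, leaving (3,4) = 4.
Column 2 already has 1, which forces (1,2) = 4.
The 3 cells of cage c must have product 16, which forces (1,3) = 2.
Row 1 already has 2, leaving (1,4) = 1.
Cage b's pair has sum 3; hence (2,1) = 1.
Cage c needs product 16, leaving (2,2) = 2.
Column 3 already has 2, so (2,3) = 4.
1 is placed in row 3; hence (3,1) = 2.
Column 3 already has 2, which forces (4,3) = 1.
Column 4 already has 1; hence (4,4) = 2.
Filled in: 3 4 2 1 / 1 2 4 3 / 2 1 3 4 / 4 3 1 2.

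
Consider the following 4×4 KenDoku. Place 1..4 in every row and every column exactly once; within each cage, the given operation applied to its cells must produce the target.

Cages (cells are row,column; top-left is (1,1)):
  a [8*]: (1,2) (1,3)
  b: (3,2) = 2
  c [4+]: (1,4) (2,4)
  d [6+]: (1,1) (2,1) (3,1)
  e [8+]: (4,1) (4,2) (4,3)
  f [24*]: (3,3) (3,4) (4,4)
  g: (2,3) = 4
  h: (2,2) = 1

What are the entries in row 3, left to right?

Cage h is a single given cell, leaving (2,2) = 1.
G is a freebie; hence (2,3) = 4.
1 is placed in row 2; hence (2,4) = 3.
Cage b is a single given cell, leaving (3,2) = 2.
2 is placed in row 3, which forces (3,3) = 3.
2 is placed in row 3, so (3,4) = 4.
Column 3 now contains 3, so (4,3) = 1.
Column 4 now contains 4, so (4,4) = 2.
The 3 cells of cage d must have sum 6; hence (1,1) = 3.
2 is placed in column 2, which forces (1,2) = 4.
Column 3 already has 4, leaving (1,3) = 2.
Column 4 now contains 3, which forces (1,4) = 1.
Row 2 already has 3, leaving (2,1) = 2.
Row 3 now contains 3, which forces (3,1) = 1.
Column 1 now contains 3; hence (4,1) = 4.
4 is placed in column 2, leaving (4,2) = 3.
Filled in: 3 4 2 1 / 2 1 4 3 / 1 2 3 4 / 4 3 1 2.

1 2 3 4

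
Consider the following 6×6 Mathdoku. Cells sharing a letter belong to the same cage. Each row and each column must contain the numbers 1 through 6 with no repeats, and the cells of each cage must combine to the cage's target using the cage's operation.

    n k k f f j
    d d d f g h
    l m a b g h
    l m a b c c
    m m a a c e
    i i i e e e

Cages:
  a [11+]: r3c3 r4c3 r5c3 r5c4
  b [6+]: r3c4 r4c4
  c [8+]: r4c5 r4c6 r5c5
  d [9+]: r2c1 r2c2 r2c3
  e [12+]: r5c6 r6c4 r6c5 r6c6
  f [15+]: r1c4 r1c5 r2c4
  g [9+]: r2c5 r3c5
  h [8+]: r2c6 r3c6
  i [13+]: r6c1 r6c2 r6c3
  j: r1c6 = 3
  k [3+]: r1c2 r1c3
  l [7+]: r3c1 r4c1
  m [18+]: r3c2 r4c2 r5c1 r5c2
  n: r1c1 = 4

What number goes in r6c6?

Cage n is a single given cell, so r1c1 = 4.
J is a freebie, leaving r1c6 = 3.
Cage f needs sum 15, which forces r2c4 = 4.
R3c4 and r4c4 in column 4 are {1, 5}; hence r1c4 = 6.
Cage f needs sum 15, so r1c5 = 5.
The 3 cells of cage c must have sum 8, leaving r4c6 = 5.
Cage b needs two cells with sum 6, leaving r3c4 = 5.
Row 4 already has 5; hence r4c4 = 1.
Row 4 already has 1, which forces r4c5 = 2.
Column 5 already has 2, leaving r5c5 = 1.
Cage e has sum 12, which forces r5c6 = 4.
The 4 cells of cage e must have sum 12, so r6c4 = 3.
Cage e needs sum 12, leaving r6c5 = 4.
Cage e has sum 12, leaving r6c6 = 1.
Cage l needs two cells with sum 7, so r3c1 = 1.
1 is placed in row 3; hence r3c3 = 2.
Row 3 already has 2, which forces r3c6 = 6.
Row 4 already has 2, so r4c1 = 6.
3 is placed in column 4, which forces r5c4 = 2.
Cage k's pair has sum 3, so r1c2 = 2.
Column 3 already has 2; hence r1c3 = 1.
The two cells of cage g must have sum 9, so r2c5 = 6.
Column 6 already has 6, so r2c6 = 2.
Row 3 already has 6, so r3c5 = 3.
Cage a needs sum 11, leaving r4c3 = 4.
Cage m needs sum 18, so r5c1 = 5.
Cage m has sum 18, leaving r5c2 = 6.
The 4 cells of cage a must have sum 11; hence r5c3 = 3.
Column 1 already has 5; hence r6c1 = 2.
Column 2 already has 6, leaving r6c2 = 5.
5 is placed in row 6, which forces r6c3 = 6.
Column 1 already has 5; hence r2c1 = 3.
Cage d has sum 9, leaving r2c2 = 1.
3 is placed in column 3, leaving r2c3 = 5.
Row 3 now contains 3, leaving r3c2 = 4.
Row 4 already has 4, leaving r4c2 = 3.
The full grid is 4 2 1 6 5 3 / 3 1 5 4 6 2 / 1 4 2 5 3 6 / 6 3 4 1 2 5 / 5 6 3 2 1 4 / 2 5 6 3 4 1.

1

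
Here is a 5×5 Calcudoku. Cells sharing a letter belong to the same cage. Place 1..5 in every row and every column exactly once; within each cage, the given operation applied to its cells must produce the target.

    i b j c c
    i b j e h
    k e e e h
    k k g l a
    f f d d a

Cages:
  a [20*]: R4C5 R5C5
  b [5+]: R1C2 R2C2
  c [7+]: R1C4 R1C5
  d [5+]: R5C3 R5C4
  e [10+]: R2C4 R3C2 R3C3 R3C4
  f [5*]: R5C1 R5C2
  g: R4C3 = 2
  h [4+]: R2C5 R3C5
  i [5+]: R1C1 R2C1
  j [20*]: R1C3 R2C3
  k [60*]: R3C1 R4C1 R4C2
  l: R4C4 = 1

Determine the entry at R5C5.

4

Cage g is given, so R4C3 = 2.
Cage l is given; hence R4C4 = 1.
In row 2, 5 can only go at R2C3, so R2C3 = 5.
Column 3 now contains 5; hence R1C3 = 4.
In row 2, 1 can only go at R2C5, so R2C5 = 1.
1 is placed in column 5, leaving R3C5 = 3.
Row 3 already has 3, leaving R3C3 = 1.
Column 3 now contains 1, which forces R5C3 = 3.
Cage d needs two cells with sum 5, so R5C4 = 2.
Column 4 already has 2, which forces R1C4 = 5.
The two cells of cage c must have sum 7, which forces R1C5 = 2.
Column 4 already has 2, so R2C4 = 3.
Cage e needs sum 10, which forces R3C2 = 2.
Cage e needs sum 10; hence R3C4 = 4.
The two cells of cage b must have sum 5, so R1C2 = 1.
Column 2 now contains 2, so R2C2 = 4.
Row 3 already has 4, which forces R3C1 = 5.
4 is placed in column 2, so R4C2 = 3.
Column 1 already has 5, which forces R5C1 = 1.
Column 2 now contains 1, leaving R5C2 = 5.
Row 5 now contains 5, so R5C5 = 4.
1 is placed in row 1, so R1C1 = 3.
Row 2 already has 4, leaving R2C1 = 2.
Row 4 now contains 3, leaving R4C1 = 4.
4 is placed in column 5, leaving R4C5 = 5.
Completed grid: 3 1 4 5 2 / 2 4 5 3 1 / 5 2 1 4 3 / 4 3 2 1 5 / 1 5 3 2 4.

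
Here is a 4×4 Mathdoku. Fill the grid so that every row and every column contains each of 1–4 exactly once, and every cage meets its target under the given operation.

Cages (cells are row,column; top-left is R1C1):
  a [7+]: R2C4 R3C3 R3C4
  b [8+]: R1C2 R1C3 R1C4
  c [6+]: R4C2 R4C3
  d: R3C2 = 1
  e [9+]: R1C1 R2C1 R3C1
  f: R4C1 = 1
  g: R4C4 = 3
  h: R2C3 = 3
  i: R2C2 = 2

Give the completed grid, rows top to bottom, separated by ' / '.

2 3 1 4 / 4 2 3 1 / 3 1 4 2 / 1 4 2 3

I is a freebie, which forces R2C2 = 2.
H is a freebie, leaving R2C3 = 3.
Cage d is a single given cell, which forces R3C2 = 1.
Cage f is given, which forces R4C1 = 1.
2 is placed in column 2, which forces R4C2 = 4.
4 is placed in row 4; hence R4C3 = 2.
Cage g is a single given cell, so R4C4 = 3.
Column 2 already has 4; hence R1C2 = 3.
Row 2 already has 3; hence R2C1 = 4.
The 3 cells of cage a must have sum 7, leaving R2C4 = 1.
Column 3 already has 2, so R3C3 = 4.
Cage a needs sum 7, leaving R3C4 = 2.
3 is placed in row 1; hence R1C1 = 2.
Column 3 already has 4, which forces R1C3 = 1.
Column 4 already has 1, leaving R1C4 = 4.
Row 3 now contains 2; hence R3C1 = 3.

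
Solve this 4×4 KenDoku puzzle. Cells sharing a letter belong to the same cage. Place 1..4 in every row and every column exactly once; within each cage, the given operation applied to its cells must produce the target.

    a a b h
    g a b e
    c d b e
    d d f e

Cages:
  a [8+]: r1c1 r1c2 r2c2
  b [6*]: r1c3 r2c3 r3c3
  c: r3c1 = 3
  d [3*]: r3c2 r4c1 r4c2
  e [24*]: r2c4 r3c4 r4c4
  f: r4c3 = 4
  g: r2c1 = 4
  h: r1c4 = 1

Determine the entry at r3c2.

Cage h is a single given cell; hence r1c4 = 1.
G is a freebie, so r2c1 = 4.
Cage c is given; hence r3c1 = 3.
Cage d needs product 3, which forces r3c2 = 1.
Row 3 now contains 1, which forces r3c3 = 2.
Row 3 now contains 2, which forces r3c4 = 4.
The 3 cells of cage d must have product 3, leaving r4c1 = 1.
Cage d needs product 3, so r4c2 = 3.
Cage f is a single given cell, leaving r4c3 = 4.
Row 4 already has 3, leaving r4c4 = 2.
Column 1 already has 3, so r1c1 = 2.
Cage a has sum 8, which forces r1c2 = 4.
Column 3 now contains 2; hence r1c3 = 3.
3 is placed in column 2, so r2c2 = 2.
The 3 cells of cage b must have product 6, leaving r2c3 = 1.
Column 4 now contains 2, so r2c4 = 3.
The full grid is 2 4 3 1 / 4 2 1 3 / 3 1 2 4 / 1 3 4 2.

1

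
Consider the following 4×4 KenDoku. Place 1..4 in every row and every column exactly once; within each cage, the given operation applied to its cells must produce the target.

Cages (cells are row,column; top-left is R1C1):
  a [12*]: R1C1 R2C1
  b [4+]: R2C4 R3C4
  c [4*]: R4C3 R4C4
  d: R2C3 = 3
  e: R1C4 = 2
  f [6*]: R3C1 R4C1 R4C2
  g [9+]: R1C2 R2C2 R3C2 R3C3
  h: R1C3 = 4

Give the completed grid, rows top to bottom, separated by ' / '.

H is a freebie, so R1C3 = 4.
Cage e is a single given cell, so R1C4 = 2.
Cage d is a single given cell, leaving R2C3 = 3.
Row 2 now contains 3, so R2C4 = 1.
Column 4 now contains 1; hence R3C4 = 3.
Column 3 now contains 4; hence R4C3 = 1.
Column 4 now contains 1, which forces R4C4 = 4.
Row 1 now contains 4, which forces R1C1 = 3.
Cage g needs sum 9, leaving R1C2 = 1.
Row 2 now contains 3, leaving R2C1 = 4.
The 4 cells of cage g must have sum 9, so R2C2 = 2.
Cage f needs product 6, which forces R3C1 = 1.
Cage g needs sum 9; hence R3C2 = 4.
1 is placed in column 3, leaving R3C3 = 2.
Column 1 already has 3, leaving R4C1 = 2.
Column 2 now contains 2; hence R4C2 = 3.

3 1 4 2 / 4 2 3 1 / 1 4 2 3 / 2 3 1 4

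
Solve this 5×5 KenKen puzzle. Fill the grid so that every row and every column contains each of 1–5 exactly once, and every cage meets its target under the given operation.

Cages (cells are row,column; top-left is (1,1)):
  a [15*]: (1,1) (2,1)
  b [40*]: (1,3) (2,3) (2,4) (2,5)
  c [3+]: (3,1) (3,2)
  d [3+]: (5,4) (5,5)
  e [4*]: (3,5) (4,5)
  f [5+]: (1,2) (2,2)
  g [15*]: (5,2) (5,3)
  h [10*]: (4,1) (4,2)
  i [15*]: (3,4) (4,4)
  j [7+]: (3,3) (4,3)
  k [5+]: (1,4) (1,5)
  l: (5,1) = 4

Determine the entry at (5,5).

L is a freebie, leaving (5,1) = 4.
Row 4 needs a 1, and only (4,5) is open for it.
Column 5 already has 1, leaving (3,5) = 4.
Cage d's pair has sum 3, which forces (5,4) = 1.
Column 5 already has 1; hence (5,5) = 2.
Cage k needs two cells with sum 5, leaving (1,4) = 2.
Column 5 now contains 2, which forces (1,5) = 3.
Column 4 already has 2, which forces (2,4) = 4.
Column 5 now contains 2, leaving (2,5) = 5.
Row 1 already has 3, so (1,1) = 5.
The two cells of cage f must have sum 5, leaving (1,2) = 4.
Cage b needs product 40, leaving (1,3) = 1.
Row 2 now contains 5, which forces (2,1) = 3.
The two cells of cage f must have sum 5, which forces (2,2) = 1.
The 4 cells of cage b must have product 40, which forces (2,3) = 2.
1 is placed in column 2; hence (3,2) = 2.
Column 1 now contains 5, so (4,1) = 2.
Column 2 already has 2, which forces (4,2) = 5.
5 is placed in row 4, leaving (4,3) = 4.
5 is placed in row 4, which forces (4,4) = 3.
5 is placed in column 2; hence (5,2) = 3.
3 is placed in row 5, so (5,3) = 5.
Row 3 now contains 2, which forces (3,1) = 1.
Column 3 now contains 5; hence (3,3) = 3.
3 is placed in column 4, leaving (3,4) = 5.
Filled in: 5 4 1 2 3 / 3 1 2 4 5 / 1 2 3 5 4 / 2 5 4 3 1 / 4 3 5 1 2.

2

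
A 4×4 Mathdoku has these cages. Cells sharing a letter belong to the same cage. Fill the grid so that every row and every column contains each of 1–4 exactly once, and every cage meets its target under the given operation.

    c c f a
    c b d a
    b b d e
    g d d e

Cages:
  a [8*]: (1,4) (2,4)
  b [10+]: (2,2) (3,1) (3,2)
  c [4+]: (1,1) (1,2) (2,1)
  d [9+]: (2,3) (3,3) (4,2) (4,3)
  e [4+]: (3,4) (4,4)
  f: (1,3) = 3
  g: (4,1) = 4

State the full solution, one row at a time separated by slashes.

The 3 cells of cage c must have sum 4, leaving (1,1) = 2.
Cage c has sum 4, leaving (1,2) = 1.
F is a freebie, leaving (1,3) = 3.
Row 1 already has 2, so (1,4) = 4.
Cage c needs sum 4, which forces (2,1) = 1.
Column 4 already has 4, which forces (2,4) = 2.
G is a freebie, leaving (4,1) = 4.
Cage b has sum 10; hence (2,2) = 3.
Row 2 already has 2, so (2,3) = 4.
Column 1 already has 4; hence (3,1) = 3.
Cage b needs sum 10, leaving (3,2) = 4.
The 4 cells of cage d must have sum 9, leaving (3,3) = 2.
Row 3 already has 3; hence (3,4) = 1.
Cage d has sum 9, so (4,2) = 2.
The 4 cells of cage d must have sum 9; hence (4,3) = 1.
1 is placed in column 4; hence (4,4) = 3.

2 1 3 4 / 1 3 4 2 / 3 4 2 1 / 4 2 1 3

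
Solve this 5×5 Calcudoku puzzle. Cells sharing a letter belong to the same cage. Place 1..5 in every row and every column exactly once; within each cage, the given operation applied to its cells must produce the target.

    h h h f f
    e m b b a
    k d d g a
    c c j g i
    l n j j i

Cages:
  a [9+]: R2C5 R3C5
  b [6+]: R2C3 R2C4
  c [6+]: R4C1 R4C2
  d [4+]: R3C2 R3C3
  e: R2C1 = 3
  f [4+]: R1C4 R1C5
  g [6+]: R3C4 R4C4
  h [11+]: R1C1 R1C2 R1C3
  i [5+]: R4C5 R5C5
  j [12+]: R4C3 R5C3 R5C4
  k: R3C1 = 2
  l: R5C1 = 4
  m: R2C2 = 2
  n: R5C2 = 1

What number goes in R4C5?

3

Cage e is given, which forces R2C1 = 3.
Cage m is given, so R2C2 = 2.
Cage k is given, which forces R3C1 = 2.
Cage l is a single given cell, so R5C1 = 4.
Cage n is a single given cell, which forces R5C2 = 1.
Column 1 now contains 4, which forces R1C1 = 5.
The 3 cells of cage h must have sum 11, which forces R1C2 = 4.
The 3 cells of cage h must have sum 11, so R1C3 = 2.
Column 2 now contains 1; hence R3C2 = 3.
The two cells of cage d must have sum 4, leaving R3C3 = 1.
Cage c's pair has sum 6, so R4C1 = 1.
The two cells of cage c must have sum 6, which forces R4C2 = 5.
5 is placed in row 4; hence R4C3 = 4.
5 is placed in row 4, leaving R4C4 = 2.
2 is placed in row 4, which forces R4C5 = 3.
Column 5 now contains 3; hence R5C5 = 2.
Cage f's pair has sum 4, so R1C4 = 3.
Column 5 now contains 3, so R1C5 = 1.
Column 3 now contains 1, which forces R2C3 = 5.
The two cells of cage b must have sum 6, which forces R2C4 = 1.
Row 2 already has 5; hence R2C5 = 4.
Cage g needs two cells with sum 6, so R3C4 = 4.
Column 5 now contains 4; hence R3C5 = 5.
Column 3 now contains 5; hence R5C3 = 3.
Column 4 now contains 3, so R5C4 = 5.
Completed grid: 5 4 2 3 1 / 3 2 5 1 4 / 2 3 1 4 5 / 1 5 4 2 3 / 4 1 3 5 2.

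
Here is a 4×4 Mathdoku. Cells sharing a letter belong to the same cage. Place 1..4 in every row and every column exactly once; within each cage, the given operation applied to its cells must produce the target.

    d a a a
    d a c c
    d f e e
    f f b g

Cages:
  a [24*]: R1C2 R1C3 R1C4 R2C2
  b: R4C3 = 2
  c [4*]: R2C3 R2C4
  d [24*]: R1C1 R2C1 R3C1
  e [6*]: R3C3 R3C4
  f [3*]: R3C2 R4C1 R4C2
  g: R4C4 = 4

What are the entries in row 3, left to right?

4 1 3 2

Cage f needs product 3; hence R3C2 = 1.
The 3 cells of cage f must have product 3, which forces R4C1 = 1.
Cage f needs product 3, leaving R4C2 = 3.
Cage b is a single given cell, so R4C3 = 2.
G is a freebie, which forces R4C4 = 4.
Cage c's pair has product 4, which forces R2C3 = 4.
Column 4 now contains 4, so R2C4 = 1.
Column 3 already has 2, leaving R3C3 = 3.
The two cells of cage e must have product 6, leaving R3C4 = 2.
The 4 cells of cage a must have product 24, leaving R1C2 = 4.
Column 3 already has 3, so R1C3 = 1.
Column 4 already has 1, so R1C4 = 3.
4 is placed in row 2, which forces R2C2 = 2.
Row 3 now contains 2, leaving R3C1 = 4.
3 is placed in row 1; hence R1C1 = 2.
Row 2 now contains 2, which forces R2C1 = 3.
Filled in: 2 4 1 3 / 3 2 4 1 / 4 1 3 2 / 1 3 2 4.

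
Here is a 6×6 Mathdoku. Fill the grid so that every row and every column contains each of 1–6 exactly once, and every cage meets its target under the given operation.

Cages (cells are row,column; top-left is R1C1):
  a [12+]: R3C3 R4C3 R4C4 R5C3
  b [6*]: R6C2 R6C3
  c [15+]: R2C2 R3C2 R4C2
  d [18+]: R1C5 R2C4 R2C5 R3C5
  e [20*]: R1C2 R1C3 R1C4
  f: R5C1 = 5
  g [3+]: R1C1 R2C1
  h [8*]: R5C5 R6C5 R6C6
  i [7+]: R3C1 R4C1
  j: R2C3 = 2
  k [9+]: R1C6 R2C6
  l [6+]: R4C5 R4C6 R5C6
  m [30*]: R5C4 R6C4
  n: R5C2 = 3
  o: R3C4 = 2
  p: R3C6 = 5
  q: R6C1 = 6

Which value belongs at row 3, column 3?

1

Cage j is given, leaving R2C3 = 2.
Cage o is a single given cell; hence R3C4 = 2.
Cage p is given, which forces R3C6 = 5.
F is a freebie, so R5C1 = 5.
Cage n is given, so R5C2 = 3.
5 is placed in row 5; hence R5C4 = 6.
Q is a freebie, leaving R6C1 = 6.
6 is placed in column 4, leaving R6C4 = 5.
Cage g's pair has sum 3, which forces R1C1 = 2.
Row 2 now contains 2, so R2C1 = 1.
Cage b's pair has product 6, leaving R6C2 = 2.
Cage b needs two cells with product 6, leaving R6C3 = 3.
Cage a needs sum 12, so R4C4 = 1.
The 3 cells of cage h must have product 8, which forces R5C5 = 2.
Row 5 now contains 2; hence R5C6 = 1.
1 is placed in column 6; hence R6C6 = 4.
1 is placed in column 4, which forces R1C4 = 4.
4 is placed in column 4, leaving R2C4 = 3.
Row 2 now contains 3, which forces R2C6 = 6.
Cage a needs sum 12, which forces R3C3 = 1.
Cage a needs sum 12, leaving R4C3 = 6.
Column 5 now contains 2; hence R4C5 = 3.
The 3 cells of cage l must have sum 6, so R4C6 = 2.
Row 5 now contains 1, leaving R5C3 = 4.
Row 6 now contains 4; hence R6C5 = 1.
The 3 cells of cage e must have product 20, which forces R1C2 = 1.
Column 3 now contains 1, which forces R1C3 = 5.
Row 1 already has 5, which forces R1C5 = 6.
Column 6 already has 6, so R1C6 = 3.
Cage i's pair has sum 7, so R3C1 = 3.
The 3 cells of cage c must have sum 15, leaving R3C2 = 6.
6 is placed in column 5, which forces R3C5 = 4.
3 is placed in row 4, which forces R4C1 = 4.
Row 4 now contains 4; hence R4C2 = 5.
5 is placed in column 2, so R2C2 = 4.
Column 5 already has 4; hence R2C5 = 5.
Completed grid: 2 1 5 4 6 3 / 1 4 2 3 5 6 / 3 6 1 2 4 5 / 4 5 6 1 3 2 / 5 3 4 6 2 1 / 6 2 3 5 1 4.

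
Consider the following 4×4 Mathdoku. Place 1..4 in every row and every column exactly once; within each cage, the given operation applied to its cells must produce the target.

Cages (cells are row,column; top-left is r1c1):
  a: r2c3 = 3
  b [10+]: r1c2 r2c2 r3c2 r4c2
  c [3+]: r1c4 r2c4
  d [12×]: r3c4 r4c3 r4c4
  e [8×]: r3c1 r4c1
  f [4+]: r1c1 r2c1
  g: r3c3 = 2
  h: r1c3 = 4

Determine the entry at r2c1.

Cage h is a single given cell, which forces r1c3 = 4.
Cage a is a single given cell, leaving r2c3 = 3.
Cage g is given, which forces r3c3 = 2.
Column 3 already has 2, which forces r4c3 = 1.
Cage f needs two cells with sum 4, which forces r1c1 = 3.
Row 2 already has 3; hence r2c1 = 1.
1 is placed in row 2, leaving r2c4 = 2.
Row 3 already has 2, which forces r3c1 = 4.
Row 3 now contains 4, so r3c4 = 3.
The two cells of cage e must have product 8, leaving r4c1 = 2.
Column 4 now contains 3, which forces r4c4 = 4.
Cage b needs sum 10, so r1c2 = 2.
2 is placed in column 4, leaving r1c4 = 1.
Row 2 now contains 2, leaving r2c2 = 4.
3 is placed in row 3, leaving r3c2 = 1.
Row 4 already has 4, so r4c2 = 3.
The full grid is 3 2 4 1 / 1 4 3 2 / 4 1 2 3 / 2 3 1 4.

1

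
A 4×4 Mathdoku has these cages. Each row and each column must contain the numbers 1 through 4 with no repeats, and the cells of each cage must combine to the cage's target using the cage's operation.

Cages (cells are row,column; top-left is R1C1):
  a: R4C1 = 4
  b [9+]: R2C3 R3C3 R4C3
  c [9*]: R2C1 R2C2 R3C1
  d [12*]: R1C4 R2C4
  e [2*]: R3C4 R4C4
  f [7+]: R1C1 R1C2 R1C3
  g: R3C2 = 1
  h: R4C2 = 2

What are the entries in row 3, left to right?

The 3 cells of cage c must have product 9, leaving R2C1 = 1.
Cage c has product 9, leaving R2C2 = 3.
Row 2 now contains 3; hence R2C4 = 4.
The 3 cells of cage c must have product 9, leaving R3C1 = 3.
Cage g is a single given cell, leaving R3C2 = 1.
Row 3 already has 1, so R3C4 = 2.
A is a freebie; hence R4C1 = 4.
H is a freebie, leaving R4C2 = 2.
Row 4 now contains 2, which forces R4C3 = 3.
Column 4 now contains 2, leaving R4C4 = 1.
Column 1 already has 4, leaving R1C1 = 2.
2 is placed in column 2, which forces R1C2 = 4.
The 3 cells of cage f must have sum 7, which forces R1C3 = 1.
Column 4 already has 4; hence R1C4 = 3.
4 is placed in row 2, which forces R2C3 = 2.
Row 3 already has 2, so R3C3 = 4.
Completed grid: 2 4 1 3 / 1 3 2 4 / 3 1 4 2 / 4 2 3 1.

3 1 4 2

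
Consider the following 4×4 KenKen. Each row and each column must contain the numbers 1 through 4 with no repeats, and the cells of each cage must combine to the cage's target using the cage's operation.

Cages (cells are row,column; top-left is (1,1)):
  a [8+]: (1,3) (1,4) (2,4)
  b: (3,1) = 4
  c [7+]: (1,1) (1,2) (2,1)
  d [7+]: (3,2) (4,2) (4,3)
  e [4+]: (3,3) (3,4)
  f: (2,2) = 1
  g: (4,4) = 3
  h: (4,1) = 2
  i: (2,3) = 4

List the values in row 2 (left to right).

Cage f is given, leaving (2,2) = 1.
I is a freebie, leaving (2,3) = 4.
Cage b is given, so (3,1) = 4.
H is a freebie; hence (4,1) = 2.
Cage g is a single given cell, which forces (4,4) = 3.
Cage c has sum 7; hence (1,1) = 1.
Cage c needs sum 7, so (1,2) = 3.
Cage a needs sum 8; hence (1,3) = 2.
Cage a has sum 8, leaving (1,4) = 4.
Column 1 now contains 2, leaving (2,1) = 3.
3 is placed in column 4, which forces (2,4) = 2.
Cage d needs sum 7, which forces (3,2) = 2.
The two cells of cage e must have sum 4, leaving (3,3) = 3.
3 is placed in column 4, leaving (3,4) = 1.
3 is placed in row 4; hence (4,2) = 4.
3 is placed in row 4, which forces (4,3) = 1.
Filled in: 1 3 2 4 / 3 1 4 2 / 4 2 3 1 / 2 4 1 3.

3 1 4 2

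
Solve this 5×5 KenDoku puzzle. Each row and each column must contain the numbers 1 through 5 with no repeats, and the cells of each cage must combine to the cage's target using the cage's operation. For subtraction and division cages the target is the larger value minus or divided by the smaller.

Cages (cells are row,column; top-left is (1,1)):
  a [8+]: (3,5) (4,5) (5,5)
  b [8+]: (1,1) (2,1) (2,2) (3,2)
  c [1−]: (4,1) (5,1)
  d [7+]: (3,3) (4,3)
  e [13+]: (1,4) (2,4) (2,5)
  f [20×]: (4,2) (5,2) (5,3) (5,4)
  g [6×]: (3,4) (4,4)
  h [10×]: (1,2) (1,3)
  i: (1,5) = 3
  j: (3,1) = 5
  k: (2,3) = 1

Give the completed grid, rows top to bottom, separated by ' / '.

1 5 2 4 3 / 2 3 1 5 4 / 5 2 4 3 1 / 4 1 3 2 5 / 3 4 5 1 2

Cage i is a single given cell, which forces (1,5) = 3.
K is a freebie; hence (2,3) = 1.
J is a freebie, leaving (3,1) = 5.
In row 1, 1 can only go at (1,1), so (1,1) = 1.
Row 1 needs a 4, and only (1,4) is open for it.
The 3 cells of cage e must have sum 13; hence (2,4) = 5.
Cage e has sum 13; hence (2,5) = 4.
Row 2 now contains 4, leaving (2,1) = 2.
The 4 cells of cage b must have sum 8, which forces (2,2) = 3.
The 4 cells of cage b must have sum 8; hence (3,2) = 2.
Row 3 already has 2, so (3,4) = 3.
Row 3 already has 2, which forces (3,5) = 1.
2 is placed in column 2; hence (4,2) = 1.
3 is placed in column 4, which forces (4,4) = 2.
Row 4 now contains 2, leaving (4,5) = 5.
Column 4 now contains 2, leaving (5,4) = 1.
Column 5 already has 5, so (5,5) = 2.
2 is placed in column 2, leaving (1,2) = 5.
Cage h needs two cells with product 10, so (1,3) = 2.
Row 3 already has 3, leaving (3,3) = 4.
Cage d needs two cells with sum 7; hence (4,3) = 3.
Column 2 already has 5; hence (5,2) = 4.
4 is placed in column 3, which forces (5,3) = 5.
Row 4 already has 3, so (4,1) = 4.
Row 5 now contains 4, leaving (5,1) = 3.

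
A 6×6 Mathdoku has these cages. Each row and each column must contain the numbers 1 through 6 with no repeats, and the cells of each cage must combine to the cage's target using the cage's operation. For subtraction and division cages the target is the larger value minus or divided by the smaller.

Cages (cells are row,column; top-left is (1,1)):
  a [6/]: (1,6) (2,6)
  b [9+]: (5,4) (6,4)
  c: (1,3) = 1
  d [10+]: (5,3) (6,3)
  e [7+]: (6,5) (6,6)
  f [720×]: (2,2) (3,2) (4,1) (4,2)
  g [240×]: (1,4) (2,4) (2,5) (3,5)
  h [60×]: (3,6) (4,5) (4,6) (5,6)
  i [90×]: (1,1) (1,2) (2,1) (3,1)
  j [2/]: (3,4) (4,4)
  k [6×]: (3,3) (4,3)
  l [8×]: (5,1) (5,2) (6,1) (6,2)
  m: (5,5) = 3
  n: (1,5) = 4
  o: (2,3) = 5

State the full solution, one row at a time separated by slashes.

Cage c is a single given cell, which forces (1,3) = 1.
N is a freebie, so (1,5) = 4.
Row 1 already has 1; hence (1,6) = 6.
Cage o is a single given cell, so (2,3) = 5.
6 is placed in column 6, leaving (2,6) = 1.
The 4 cells of cage f must have product 720; hence (4,1) = 6.
Cage m is given, which forces (5,5) = 3.
The 4 cells of cage i must have product 90, which forces (1,2) = 3.
Cage g needs product 240; hence (2,4) = 4.
Row 2 already has 4, which forces (2,2) = 6.
6 is placed in row 2, leaving (2,5) = 2.
2 is placed in column 5, which forces (4,5) = 1.
Cage b's pair has sum 9; hence (5,4) = 6.
The two cells of cage b must have sum 9, which forces (6,4) = 3.
2 is placed in column 5, which forces (6,5) = 5.
Row 6 already has 5, which forces (6,6) = 2.
The 4 cells of cage g must have product 240, which forces (1,4) = 5.
2 is placed in row 2; hence (2,1) = 3.
Cage j needs two cells with quotient 2, which forces (3,4) = 1.
5 is placed in column 5, leaving (3,5) = 6.
Column 4 now contains 3, leaving (4,4) = 2.
Row 5 already has 6; hence (5,3) = 4.
4 is placed in row 5, so (5,6) = 5.
Cage d needs two cells with sum 10; hence (6,3) = 6.
Row 1 now contains 5, so (1,1) = 2.
Cage i needs product 90, leaving (3,1) = 5.
Row 3 already has 5; hence (3,2) = 4.
The two cells of cage k must have product 6, leaving (3,3) = 2.
Row 3 now contains 4; hence (3,6) = 3.
Column 2 already has 4, so (4,2) = 5.
Row 4 already has 2, which forces (4,3) = 3.
3 is placed in column 6; hence (4,6) = 4.
2 is placed in column 1, so (5,1) = 1.
1 is placed in row 5; hence (5,2) = 2.
Column 1 now contains 1, so (6,1) = 4.
Column 2 already has 4, leaving (6,2) = 1.

2 3 1 5 4 6 / 3 6 5 4 2 1 / 5 4 2 1 6 3 / 6 5 3 2 1 4 / 1 2 4 6 3 5 / 4 1 6 3 5 2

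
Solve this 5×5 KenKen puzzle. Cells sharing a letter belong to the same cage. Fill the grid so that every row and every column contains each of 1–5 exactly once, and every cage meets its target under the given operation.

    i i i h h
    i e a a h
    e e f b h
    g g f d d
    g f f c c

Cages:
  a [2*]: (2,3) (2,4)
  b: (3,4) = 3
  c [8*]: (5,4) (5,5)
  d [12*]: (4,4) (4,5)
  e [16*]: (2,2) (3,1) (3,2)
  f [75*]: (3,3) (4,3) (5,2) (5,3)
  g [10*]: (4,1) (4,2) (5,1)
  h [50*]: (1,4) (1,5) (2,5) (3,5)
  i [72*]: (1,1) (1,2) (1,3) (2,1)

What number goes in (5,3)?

3

The 4 cells of cage h must have product 50, which forces (1,4) = 5.
Cage i has product 72, which forces (2,1) = 3.
Cage b is given, so (3,4) = 3.
Column 4 now contains 3, so (4,4) = 4.
Row 4 already has 4, leaving (4,5) = 3.
The 4 cells of cage f must have product 75, so (5,2) = 5.
Column 4 now contains 4, so (5,4) = 2.
Row 5 now contains 2, which forces (5,5) = 4.
The two cells of cage a must have product 2; hence (2,3) = 2.
2 is placed in column 4, so (2,4) = 1.
Row 2 now contains 1, which forces (2,5) = 5.
Cage g has product 10, so (4,1) = 5.
Cage g needs product 10; hence (4,2) = 2.
5 is placed in row 4, which forces (4,3) = 1.
Row 5 now contains 2, leaving (5,1) = 1.
The 4 cells of cage f must have product 75, which forces (5,3) = 3.
Cage i needs product 72, so (1,1) = 2.
The 4 cells of cage i must have product 72, so (1,2) = 3.
3 is placed in column 3, which forces (1,3) = 4.
Row 1 already has 2; hence (1,5) = 1.
2 is placed in row 2; hence (2,2) = 4.
Cage e has product 16; hence (3,1) = 4.
Cage e needs product 16, so (3,2) = 1.
Column 3 already has 1; hence (3,3) = 5.
Column 5 now contains 1; hence (3,5) = 2.
Completed grid: 2 3 4 5 1 / 3 4 2 1 5 / 4 1 5 3 2 / 5 2 1 4 3 / 1 5 3 2 4.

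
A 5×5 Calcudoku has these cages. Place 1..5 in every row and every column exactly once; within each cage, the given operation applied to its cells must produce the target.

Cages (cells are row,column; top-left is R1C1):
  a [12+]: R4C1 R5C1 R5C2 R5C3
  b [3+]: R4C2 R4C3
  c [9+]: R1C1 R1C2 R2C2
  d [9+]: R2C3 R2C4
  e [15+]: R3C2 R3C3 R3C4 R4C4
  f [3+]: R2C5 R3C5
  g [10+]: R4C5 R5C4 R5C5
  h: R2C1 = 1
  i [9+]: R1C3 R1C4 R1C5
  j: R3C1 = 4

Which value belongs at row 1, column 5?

3

Cage h is given, so R2C1 = 1.
Row 2 already has 1, leaving R2C5 = 2.
J is a freebie; hence R3C1 = 4.
Column 5 already has 2, so R3C5 = 1.
Cage e needs sum 15, leaving R4C4 = 5.
The two cells of cage d must have sum 9, which forces R2C3 = 5.
Column 4 now contains 5, leaving R2C4 = 4.
4 is placed in row 2, so R2C2 = 3.
The 4 cells of cage e must have sum 15, which forces R3C2 = 5.
Row 4 needs a 4, and only R4C5 is open for it.
Cage g needs sum 10, which forces R5C4 = 1.
4 is placed in column 5, which forces R5C5 = 5.
The 3 cells of cage i must have sum 9, leaving R1C3 = 4.
Cage i has sum 9, which forces R1C4 = 2.
Column 5 already has 5; hence R1C5 = 3.
Column 4 now contains 2, leaving R3C4 = 3.
Cage a needs sum 12, so R4C1 = 3.
5 is placed in row 5, leaving R5C1 = 2.
Cage a has sum 12; hence R5C2 = 4.
Cage a needs sum 12; hence R5C3 = 3.
Row 1 now contains 2; hence R1C1 = 5.
4 is placed in row 1; hence R1C2 = 1.
Row 3 now contains 3, leaving R3C3 = 2.
1 is placed in column 2; hence R4C2 = 2.
2 is placed in column 3; hence R4C3 = 1.
The full grid is 5 1 4 2 3 / 1 3 5 4 2 / 4 5 2 3 1 / 3 2 1 5 4 / 2 4 3 1 5.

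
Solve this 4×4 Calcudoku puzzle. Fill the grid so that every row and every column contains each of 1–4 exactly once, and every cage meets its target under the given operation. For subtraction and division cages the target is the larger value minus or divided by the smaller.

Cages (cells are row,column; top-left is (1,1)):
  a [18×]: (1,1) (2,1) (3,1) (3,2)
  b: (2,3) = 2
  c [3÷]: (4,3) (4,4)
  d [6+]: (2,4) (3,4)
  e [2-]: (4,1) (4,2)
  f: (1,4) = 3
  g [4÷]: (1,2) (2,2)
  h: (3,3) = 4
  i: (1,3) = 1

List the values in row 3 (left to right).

I is a freebie; hence (1,3) = 1.
F is a freebie, so (1,4) = 3.
B is a freebie, so (2,3) = 2.
Row 2 now contains 2, which forces (2,4) = 4.
Cage a has product 18, which forces (3,2) = 3.
Cage h is given, leaving (3,3) = 4.
Column 4 now contains 4, which forces (3,4) = 2.
Column 3 now contains 1, so (4,3) = 3.
3 is placed in column 4; hence (4,4) = 1.
Row 1 already has 3, so (1,1) = 2.
1 is placed in row 1; hence (1,2) = 4.
The 4 cells of cage a must have product 18, which forces (2,1) = 3.
Row 2 already has 4, which forces (2,2) = 1.
2 is placed in row 3, leaving (3,1) = 1.
Column 1 now contains 2, which forces (4,1) = 4.
Column 2 now contains 4, leaving (4,2) = 2.
The full grid is 2 4 1 3 / 3 1 2 4 / 1 3 4 2 / 4 2 3 1.

1 3 4 2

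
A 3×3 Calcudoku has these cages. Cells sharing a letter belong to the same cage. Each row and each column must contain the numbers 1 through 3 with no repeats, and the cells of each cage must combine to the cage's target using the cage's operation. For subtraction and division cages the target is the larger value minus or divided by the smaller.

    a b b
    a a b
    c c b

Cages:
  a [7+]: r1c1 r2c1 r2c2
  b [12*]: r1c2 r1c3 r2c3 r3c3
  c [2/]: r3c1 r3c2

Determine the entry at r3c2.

Cage b needs product 12, so r1c2 = 2.
2 is placed in column 2, leaving r2c2 = 3.
2 is placed in column 2, leaving r3c2 = 1.
2 is placed in row 1, which forces r1c1 = 3.
Row 1 already has 3; hence r1c3 = 1.
3 is placed in row 2; hence r2c1 = 1.
Column 3 now contains 1, leaving r2c3 = 2.
Row 3 already has 1, which forces r3c1 = 2.
2 is placed in column 3; hence r3c3 = 3.
The full grid is 3 2 1 / 1 3 2 / 2 1 3.

1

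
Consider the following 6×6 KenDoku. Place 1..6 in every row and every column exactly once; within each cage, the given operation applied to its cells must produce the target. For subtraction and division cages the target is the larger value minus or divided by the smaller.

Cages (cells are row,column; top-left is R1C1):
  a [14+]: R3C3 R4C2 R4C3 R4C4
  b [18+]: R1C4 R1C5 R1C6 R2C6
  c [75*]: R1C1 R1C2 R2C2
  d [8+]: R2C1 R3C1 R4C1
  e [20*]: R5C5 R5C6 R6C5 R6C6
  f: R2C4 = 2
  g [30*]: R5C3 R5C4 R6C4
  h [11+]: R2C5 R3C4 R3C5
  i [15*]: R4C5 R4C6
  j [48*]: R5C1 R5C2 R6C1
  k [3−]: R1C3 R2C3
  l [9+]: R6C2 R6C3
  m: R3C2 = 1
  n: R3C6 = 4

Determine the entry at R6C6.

Cage c has product 75, leaving R1C1 = 5.
The 3 cells of cage c must have product 75, which forces R1C2 = 3.
The 3 cells of cage c must have product 75, which forces R2C2 = 5.
Cage f is given, so R2C4 = 2.
Cage m is given, so R3C2 = 1.
N is a freebie, leaving R3C6 = 4.
Cage b needs sum 18, which forces R1C6 = 2.
Cage b has sum 18, leaving R2C6 = 6.
The 3 cells of cage d must have sum 8, so R3C1 = 3.
The 3 cells of cage h must have sum 11, so R3C5 = 2.
In row 1, 1 can only go at R1C3, so R1C3 = 1.
Cage k needs two cells with difference 3, leaving R2C3 = 4.
Row 2 already has 4; hence R2C5 = 3.
Column 5 already has 3, so R4C5 = 5.
Row 4 already has 5, so R4C6 = 3.
Row 2 already has 4; hence R2C1 = 1.
The 4 cells of cage a must have sum 14, so R3C3 = 5.
Cage h has sum 11, so R3C4 = 6.
Cage d needs sum 8, which forces R4C1 = 4.
Cage a has sum 14, leaving R4C4 = 1.
Column 3 already has 5, leaving R6C3 = 3.
3 is placed in row 6, which forces R6C4 = 5.
Row 6 now contains 5; hence R6C6 = 1.
Column 4 already has 6, so R1C4 = 4.
The 4 cells of cage b must have sum 18, so R1C5 = 6.
The 3 cells of cage j must have product 48, leaving R5C2 = 4.
Cage g has product 30, so R5C3 = 2.
Column 4 now contains 5; hence R5C4 = 3.
The 4 cells of cage e must have product 20, so R5C5 = 1.
Column 6 already has 1, so R5C6 = 5.
Cage l needs two cells with sum 9, leaving R6C2 = 6.
Row 6 already has 1, so R6C5 = 4.
Column 2 already has 6, so R4C2 = 2.
Column 3 already has 2; hence R4C3 = 6.
Row 5 now contains 2, leaving R5C1 = 6.
Row 6 already has 6, so R6C1 = 2.
Filled in: 5 3 1 4 6 2 / 1 5 4 2 3 6 / 3 1 5 6 2 4 / 4 2 6 1 5 3 / 6 4 2 3 1 5 / 2 6 3 5 4 1.

1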